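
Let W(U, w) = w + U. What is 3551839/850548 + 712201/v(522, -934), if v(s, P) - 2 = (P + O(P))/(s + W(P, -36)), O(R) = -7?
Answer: 271387513722547/1562456676 ≈ 1.7369e+5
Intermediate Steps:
W(U, w) = U + w
v(s, P) = 2 + (-7 + P)/(-36 + P + s) (v(s, P) = 2 + (P - 7)/(s + (P - 36)) = 2 + (-7 + P)/(s + (-36 + P)) = 2 + (-7 + P)/(-36 + P + s))
3551839/850548 + 712201/v(522, -934) = 3551839/850548 + 712201/(((-79 + 2*522 + 3*(-934))/(-36 - 934 + 522))) = 3551839*(1/850548) + 712201/(((-79 + 1044 - 2802)/(-448))) = 3551839/850548 + 712201/((-1/448*(-1837))) = 3551839/850548 + 712201/(1837/448) = 3551839/850548 + 712201*(448/1837) = 3551839/850548 + 319066048/1837 = 271387513722547/1562456676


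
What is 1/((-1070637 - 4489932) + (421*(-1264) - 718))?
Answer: -1/6093431 ≈ -1.6411e-7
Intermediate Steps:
1/((-1070637 - 4489932) + (421*(-1264) - 718)) = 1/(-5560569 + (-532144 - 718)) = 1/(-5560569 - 532862) = 1/(-6093431) = -1/6093431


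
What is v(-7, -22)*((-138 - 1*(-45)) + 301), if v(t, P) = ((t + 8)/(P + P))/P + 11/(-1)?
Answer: -276822/121 ≈ -2287.8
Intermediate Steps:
v(t, P) = -11 + (8 + t)/(2*P²) (v(t, P) = ((8 + t)/((2*P)))/P + 11*(-1) = ((8 + t)*(1/(2*P)))/P - 11 = ((8 + t)/(2*P))/P - 11 = (8 + t)/(2*P²) - 11 = -11 + (8 + t)/(2*P²))
v(-7, -22)*((-138 - 1*(-45)) + 301) = ((½)*(8 - 7 - 22*(-22)²)/(-22)²)*((-138 - 1*(-45)) + 301) = ((½)*(1/484)*(8 - 7 - 22*484))*((-138 + 45) + 301) = ((½)*(1/484)*(8 - 7 - 10648))*(-93 + 301) = ((½)*(1/484)*(-10647))*208 = -10647/968*208 = -276822/121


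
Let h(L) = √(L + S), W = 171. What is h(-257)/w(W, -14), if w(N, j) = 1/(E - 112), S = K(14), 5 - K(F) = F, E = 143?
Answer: 31*I*√266 ≈ 505.59*I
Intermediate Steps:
K(F) = 5 - F
S = -9 (S = 5 - 1*14 = 5 - 14 = -9)
h(L) = √(-9 + L) (h(L) = √(L - 9) = √(-9 + L))
w(N, j) = 1/31 (w(N, j) = 1/(143 - 112) = 1/31)
h(-257)/w(W, -14) = √(-9 - 257)/(1/31) = √(-266)*31 = (I*√266)*31 = 31*I*√266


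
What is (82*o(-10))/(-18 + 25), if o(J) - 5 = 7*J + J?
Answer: -6150/7 ≈ -878.57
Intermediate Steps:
o(J) = 5 + 8*J (o(J) = 5 + (7*J + J) = 5 + 8*J)
(82*o(-10))/(-18 + 25) = (82*(5 + 8*(-10)))/(-18 + 25) = (82*(5 - 80))/7 = (82*(-75))*(⅐) = -6150*⅐ = -6150/7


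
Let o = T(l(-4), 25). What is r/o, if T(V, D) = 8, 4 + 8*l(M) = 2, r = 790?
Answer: 395/4 ≈ 98.750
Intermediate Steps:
l(M) = -¼ (l(M) = -½ + (⅛)*2 = -½ + ¼ = -¼)
o = 8
r/o = 790/8 = 790*(⅛) = 395/4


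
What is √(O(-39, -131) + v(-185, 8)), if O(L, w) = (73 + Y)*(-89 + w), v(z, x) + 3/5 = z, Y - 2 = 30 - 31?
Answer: 2*I*√102910/5 ≈ 128.32*I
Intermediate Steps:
Y = 1 (Y = 2 + (30 - 31) = 2 - 1 = 1)
v(z, x) = -⅗ + z
O(L, w) = -6586 + 74*w (O(L, w) = (73 + 1)*(-89 + w) = 74*(-89 + w) = -6586 + 74*w)
√(O(-39, -131) + v(-185, 8)) = √((-6586 + 74*(-131)) + (-⅗ - 185)) = √((-6586 - 9694) - 928/5) = √(-16280 - 928/5) = √(-82328/5) = 2*I*√102910/5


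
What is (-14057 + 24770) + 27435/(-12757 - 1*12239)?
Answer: 89251571/8332 ≈ 10712.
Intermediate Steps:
(-14057 + 24770) + 27435/(-12757 - 1*12239) = 10713 + 27435/(-12757 - 12239) = 10713 + 27435/(-24996) = 10713 + 27435*(-1/24996) = 10713 - 9145/8332 = 89251571/8332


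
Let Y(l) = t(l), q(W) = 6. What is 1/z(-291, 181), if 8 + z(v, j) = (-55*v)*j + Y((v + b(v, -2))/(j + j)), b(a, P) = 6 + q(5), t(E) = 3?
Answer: 1/2896900 ≈ 3.4520e-7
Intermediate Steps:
b(a, P) = 12 (b(a, P) = 6 + 6 = 12)
Y(l) = 3
z(v, j) = -5 - 55*j*v (z(v, j) = -8 + ((-55*v)*j + 3) = -8 + (-55*j*v + 3) = -8 + (3 - 55*j*v) = -5 - 55*j*v)
1/z(-291, 181) = 1/(-5 - 55*181*(-291)) = 1/(-5 + 2896905) = 1/2896900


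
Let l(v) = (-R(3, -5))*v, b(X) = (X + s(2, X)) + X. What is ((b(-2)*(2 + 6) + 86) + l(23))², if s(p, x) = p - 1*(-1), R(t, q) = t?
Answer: 81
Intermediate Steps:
s(p, x) = 1 + p (s(p, x) = p + 1 = 1 + p)
b(X) = 3 + 2*X (b(X) = (X + (1 + 2)) + X = (X + 3) + X = (3 + X) + X = 3 + 2*X)
l(v) = -3*v (l(v) = (-1*3)*v = -3*v)
((b(-2)*(2 + 6) + 86) + l(23))² = (((3 + 2*(-2))*(2 + 6) + 86) - 3*23)² = (((3 - 4)*8 + 86) - 69)² = ((-1*8 + 86) - 69)² = ((-8 + 86) - 69)² = (78 - 69)² = 9² = 81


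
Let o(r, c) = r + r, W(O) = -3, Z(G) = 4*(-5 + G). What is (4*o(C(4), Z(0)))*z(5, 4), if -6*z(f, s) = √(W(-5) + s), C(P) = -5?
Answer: 20/3 ≈ 6.6667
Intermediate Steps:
Z(G) = -20 + 4*G
z(f, s) = -√(-3 + s)/6
o(r, c) = 2*r
(4*o(C(4), Z(0)))*z(5, 4) = (4*(2*(-5)))*(-√(-3 + 4)/6) = (4*(-10))*(-√1/6) = -(-20)/3 = -40*(-⅙) = 20/3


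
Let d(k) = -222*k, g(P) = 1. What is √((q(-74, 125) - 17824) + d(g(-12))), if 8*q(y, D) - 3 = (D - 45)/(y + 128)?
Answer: I*√23386890/36 ≈ 134.33*I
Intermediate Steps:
q(y, D) = 3/8 + (-45 + D)/(8*(128 + y)) (q(y, D) = 3/8 + ((D - 45)/(y + 128))/8 = 3/8 + ((-45 + D)/(128 + y))/8 = 3/8 + (-45 + D)/(8*(128 + y)))
√((q(-74, 125) - 17824) + d(g(-12))) = √(((339 + 125 + 3*(-74))/(8*(128 - 74)) - 17824) - 222*1) = √(((⅛)*(339 + 125 - 222)/54 - 17824) - 222) = √(((⅛)*(1/54)*242 - 17824) - 222) = √((121/216 - 17824) - 222) = √(-3849863/216 - 222) = √(-3897815/216) = I*√23386890/36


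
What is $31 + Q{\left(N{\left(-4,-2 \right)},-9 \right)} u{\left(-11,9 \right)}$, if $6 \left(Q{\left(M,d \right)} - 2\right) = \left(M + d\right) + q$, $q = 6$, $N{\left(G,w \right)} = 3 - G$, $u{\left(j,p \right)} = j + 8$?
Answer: $23$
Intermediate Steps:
$u{\left(j,p \right)} = 8 + j$
$Q{\left(M,d \right)} = 3 + \frac{M}{6} + \frac{d}{6}$ ($Q{\left(M,d \right)} = 2 + \frac{\left(M + d\right) + 6}{6} = 2 + \frac{6 + M + d}{6} = 2 + \left(1 + \frac{M}{6} + \frac{d}{6}\right) = 3 + \frac{M}{6} + \frac{d}{6}$)
$31 + Q{\left(N{\left(-4,-2 \right)},-9 \right)} u{\left(-11,9 \right)} = 31 + \left(3 + \frac{3 - -4}{6} + \frac{1}{6} \left(-9\right)\right) \left(8 - 11\right) = 31 + \left(3 + \frac{3 + 4}{6} - \frac{3}{2}\right) \left(-3\right) = 31 + \left(3 + \frac{1}{6} \cdot 7 - \frac{3}{2}\right) \left(-3\right) = 31 + \left(3 + \frac{7}{6} - \frac{3}{2}\right) \left(-3\right) = 31 + \frac{8}{3} \left(-3\right) = 31 - 8 = 23$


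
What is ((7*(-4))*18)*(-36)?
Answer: 18144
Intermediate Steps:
((7*(-4))*18)*(-36) = -28*18*(-36) = -504*(-36) = 18144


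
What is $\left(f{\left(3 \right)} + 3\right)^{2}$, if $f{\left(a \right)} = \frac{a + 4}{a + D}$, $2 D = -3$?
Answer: $\frac{529}{9} \approx 58.778$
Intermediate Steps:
$D = - \frac{3}{2}$ ($D = \frac{1}{2} \left(-3\right) = - \frac{3}{2} \approx -1.5$)
$f{\left(a \right)} = \frac{4 + a}{- \frac{3}{2} + a}$ ($f{\left(a \right)} = \frac{a + 4}{a - \frac{3}{2}} = \frac{4 + a}{- \frac{3}{2} + a}$)
$\left(f{\left(3 \right)} + 3\right)^{2} = \left(\frac{2 \left(4 + 3\right)}{-3 + 2 \cdot 3} + 3\right)^{2} = \left(2 \frac{1}{-3 + 6} \cdot 7 + 3\right)^{2} = \left(2 \cdot \frac{1}{3} \cdot 7 + 3\right)^{2} = \left(\frac{14}{3} + 3\right)^{2} = \left(\frac{23}{3}\right)^{2} = \frac{529}{9}$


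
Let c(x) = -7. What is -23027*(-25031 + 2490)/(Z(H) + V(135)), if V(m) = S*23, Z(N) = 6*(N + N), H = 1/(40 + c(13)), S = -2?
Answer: -5709567677/502 ≈ -1.1374e+7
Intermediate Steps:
H = 1/33 (H = 1/(40 - 7) = 1/33 ≈ 0.030303)
Z(N) = 12*N (Z(N) = 6*(2*N) = 12*N)
V(m) = -46 (V(m) = -2*23 = -46)
-23027*(-25031 + 2490)/(Z(H) + V(135)) = -23027*(-25031 + 2490)/(12*(1/33) - 46) = -23027*(-22541/(4/11 - 46)) = -23027/((-502/11*(-1/22541))) = -23027/502/247951 = -23027*247951/502 = -5709567677/502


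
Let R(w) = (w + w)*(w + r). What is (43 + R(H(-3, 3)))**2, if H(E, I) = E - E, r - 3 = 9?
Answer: 1849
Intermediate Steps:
r = 12 (r = 3 + 9 = 12)
H(E, I) = 0
R(w) = 2*w*(12 + w) (R(w) = (w + w)*(w + 12) = (2*w)*(12 + w) = 2*w*(12 + w))
(43 + R(H(-3, 3)))**2 = (43 + 2*0*(12 + 0))**2 = (43 + 2*0*12)**2 = (43 + 0)**2 = 43**2 = 1849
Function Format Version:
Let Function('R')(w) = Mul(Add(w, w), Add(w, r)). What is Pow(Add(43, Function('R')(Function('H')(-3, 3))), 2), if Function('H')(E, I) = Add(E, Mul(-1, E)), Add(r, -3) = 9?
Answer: 1849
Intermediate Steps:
r = 12 (r = Add(3, 9) = 12)
Function('H')(E, I) = 0
Function('R')(w) = Mul(2, w, Add(12, w)) (Function('R')(w) = Mul(Add(w, w), Add(w, 12)) = Mul(Mul(2, w), Add(12, w)) = Mul(2, w, Add(12, w)))
Pow(Add(43, Function('R')(Function('H')(-3, 3))), 2) = Pow(Add(43, Mul(2, 0, Add(12, 0))), 2) = Pow(Add(43, Mul(2, 0, 12)), 2) = Pow(Add(43, 0), 2) = Pow(43, 2) = 1849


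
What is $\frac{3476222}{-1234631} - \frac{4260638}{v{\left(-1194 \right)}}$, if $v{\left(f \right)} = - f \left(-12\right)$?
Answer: $\frac{2605254222881}{8844896484} \approx 294.55$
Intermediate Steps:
$v{\left(f \right)} = 12 f$ ($v{\left(f \right)} = - \left(-12\right) f = 12 f$)
$\frac{3476222}{-1234631} - \frac{4260638}{v{\left(-1194 \right)}} = \frac{3476222}{-1234631} - \frac{4260638}{12 \left(-1194\right)} = 3476222 \left(- \frac{1}{1234631}\right) - \frac{4260638}{-14328} = - \frac{3476222}{1234631} - - \frac{2130319}{7164} = - \frac{3476222}{1234631} + \frac{2130319}{7164} = \frac{2605254222881}{8844896484}$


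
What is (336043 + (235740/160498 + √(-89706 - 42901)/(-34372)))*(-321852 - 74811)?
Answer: -10696903375690551/80249 + 396663*I*√132607/34372 ≈ -1.333e+11 + 4202.4*I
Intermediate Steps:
(336043 + (235740/160498 + √(-89706 - 42901)/(-34372)))*(-321852 - 74811) = (336043 + (235740*(1/160498) + √(-132607)*(-1/34372)))*(-396663) = (336043 + (117870/80249 + (I*√132607)*(-1/34372)))*(-396663) = (336043 + (117870/80249 - I*√132607/34372))*(-396663) = (26967232577/80249 - I*√132607/34372)*(-396663) = -10696903375690551/80249 + 396663*I*√132607/34372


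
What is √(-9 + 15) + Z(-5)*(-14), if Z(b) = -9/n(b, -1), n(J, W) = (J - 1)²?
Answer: 7/2 + √6 ≈ 5.9495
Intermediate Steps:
n(J, W) = (-1 + J)²
Z(b) = -9/(-1 + b)²
√(-9 + 15) + Z(-5)*(-14) = √(-9 + 15) - 9/(-1 - 5)²*(-14) = √6 - 9/(-6)²*(-14) = √6 - 9*1/36*(-14) = √6 - ¼*(-14) = √6 + 7/2 = 7/2 + √6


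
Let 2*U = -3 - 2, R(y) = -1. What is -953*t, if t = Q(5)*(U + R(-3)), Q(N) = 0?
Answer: 0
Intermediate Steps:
U = -5/2 (U = (-3 - 2)/2 = (½)*(-5) = -5/2 ≈ -2.5000)
t = 0 (t = 0*(-5/2 - 1) = 0*(-7/2) = 0)
-953*t = -953*0 = 0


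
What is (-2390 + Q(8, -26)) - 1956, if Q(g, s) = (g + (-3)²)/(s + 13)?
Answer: -56515/13 ≈ -4347.3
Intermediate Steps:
Q(g, s) = (9 + g)/(13 + s) (Q(g, s) = (g + 9)/(13 + s) = (9 + g)/(13 + s))
(-2390 + Q(8, -26)) - 1956 = (-2390 + (9 + 8)/(13 - 26)) - 1956 = (-2390 + 17/(-13)) - 1956 = (-2390 - 1/13*17) - 1956 = (-2390 - 17/13) - 1956 = -31087/13 - 1956 = -56515/13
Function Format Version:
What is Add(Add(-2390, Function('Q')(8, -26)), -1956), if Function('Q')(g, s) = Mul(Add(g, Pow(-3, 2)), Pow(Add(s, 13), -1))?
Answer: Rational(-56515, 13) ≈ -4347.3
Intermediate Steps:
Function('Q')(g, s) = Mul(Pow(Add(13, s), -1), Add(9, g)) (Function('Q')(g, s) = Mul(Add(g, 9), Pow(Add(13, s), -1)) = Mul(Add(9, g), Pow(Add(13, s), -1)) = Mul(Pow(Add(13, s), -1), Add(9, g)))
Add(Add(-2390, Function('Q')(8, -26)), -1956) = Add(Add(-2390, Mul(Pow(Add(13, -26), -1), Add(9, 8))), -1956) = Add(Add(-2390, Mul(Pow(-13, -1), 17)), -1956) = Add(Add(-2390, Mul(Rational(-1, 13), 17)), -1956) = Add(Add(-2390, Rational(-17, 13)), -1956) = Add(Rational(-31087, 13), -1956) = Rational(-56515, 13)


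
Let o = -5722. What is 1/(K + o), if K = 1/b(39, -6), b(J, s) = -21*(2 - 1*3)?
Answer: -21/120161 ≈ -0.00017477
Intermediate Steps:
b(J, s) = 21 (b(J, s) = -21*(2 - 3) = -21*(-1) = 21)
K = 1/21 ≈ 0.047619
1/(K + o) = 1/(1/21 - 5722) = 1/(-120161/21) = -21/120161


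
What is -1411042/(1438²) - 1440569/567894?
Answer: -472524281098/146789525067 ≈ -3.2191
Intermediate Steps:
-1411042/(1438²) - 1440569/567894 = -1411042/2067844 - 1440569*1/567894 = -1411042*1/2067844 - 1440569/567894 = -705521/1033922 - 1440569/567894 = -472524281098/146789525067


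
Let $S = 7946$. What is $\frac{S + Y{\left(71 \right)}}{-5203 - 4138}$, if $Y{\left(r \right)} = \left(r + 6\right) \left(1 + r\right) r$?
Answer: $- \frac{401570}{9341} \approx -42.99$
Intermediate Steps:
$Y{\left(r \right)} = r \left(1 + r\right) \left(6 + r\right)$ ($Y{\left(r \right)} = \left(6 + r\right) \left(1 + r\right) r = \left(1 + r\right) \left(6 + r\right) r = r \left(1 + r\right) \left(6 + r\right)$)
$\frac{S + Y{\left(71 \right)}}{-5203 - 4138} = \frac{7946 + 71 \left(6 + 71^{2} + 7 \cdot 71\right)}{-5203 - 4138} = \frac{7946 + 71 \left(6 + 5041 + 497\right)}{-9341} = \left(7946 + 71 \cdot 5544\right) \left(- \frac{1}{9341}\right) = \left(7946 + 393624\right) \left(- \frac{1}{9341}\right) = 401570 \left(- \frac{1}{9341}\right) = - \frac{401570}{9341}$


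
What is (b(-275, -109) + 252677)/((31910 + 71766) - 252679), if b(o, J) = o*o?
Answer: -328302/149003 ≈ -2.2033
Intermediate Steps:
b(o, J) = o²
(b(-275, -109) + 252677)/((31910 + 71766) - 252679) = ((-275)² + 252677)/((31910 + 71766) - 252679) = (75625 + 252677)/(103676 - 252679) = 328302/(-149003) = 328302*(-1/149003) = -328302/149003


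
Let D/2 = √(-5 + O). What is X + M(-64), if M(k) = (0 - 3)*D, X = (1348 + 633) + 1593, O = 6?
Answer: 3568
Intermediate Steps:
D = 2 (D = 2*√(-5 + 6) = 2*√1 = 2*1 = 2)
X = 3574 (X = 1981 + 1593 = 3574)
M(k) = -6 (M(k) = (0 - 3)*2 = -3*2 = -6)
X + M(-64) = 3574 - 6 = 3568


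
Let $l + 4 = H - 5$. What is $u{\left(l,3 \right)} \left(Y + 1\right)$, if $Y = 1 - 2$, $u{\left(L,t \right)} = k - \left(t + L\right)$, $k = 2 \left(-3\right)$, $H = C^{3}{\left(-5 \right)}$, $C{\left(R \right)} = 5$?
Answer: $0$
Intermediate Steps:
$H = 125$ ($H = 5^{3} = 125$)
$k = -6$
$l = 116$ ($l = -4 + \left(125 - 5\right) = -4 + 120 = 116$)
$u{\left(L,t \right)} = -6 - L - t$ ($u{\left(L,t \right)} = -6 - \left(t + L\right) = -6 - \left(L + t\right) = -6 - L - t$)
$Y = -1$ ($Y = 1 - 2 = -1$)
$u{\left(l,3 \right)} \left(Y + 1\right) = \left(-6 - 116 - 3\right) \left(-1 + 1\right) = \left(-6 - 116 - 3\right) 0 = \left(-125\right) 0 = 0$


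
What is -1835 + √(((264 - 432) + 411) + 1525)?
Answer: -1835 + 2*√442 ≈ -1793.0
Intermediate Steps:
-1835 + √(((264 - 432) + 411) + 1525) = -1835 + √((-168 + 411) + 1525) = -1835 + √(243 + 1525) = -1835 + √1768 = -1835 + 2*√442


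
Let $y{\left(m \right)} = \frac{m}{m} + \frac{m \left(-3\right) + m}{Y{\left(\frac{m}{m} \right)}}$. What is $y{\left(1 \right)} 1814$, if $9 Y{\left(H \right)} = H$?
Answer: $-30838$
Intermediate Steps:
$Y{\left(H \right)} = \frac{H}{9}$
$y{\left(m \right)} = 1 - 18 m$ ($y{\left(m \right)} = \frac{m}{m} + \frac{m \left(-3\right) + m}{\frac{1}{9} \frac{m}{m}} = 1 + \frac{- 3 m + m}{\frac{1}{9} \cdot 1} = 1 + - 2 m \frac{1}{\frac{1}{9}} = 1 + - 2 m 9 = 1 - 18 m$)
$y{\left(1 \right)} 1814 = \left(1 - 18\right) 1814 = \left(-17\right) 1814 = -30838$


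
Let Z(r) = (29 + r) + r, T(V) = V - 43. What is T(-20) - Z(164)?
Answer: -420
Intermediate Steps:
T(V) = -43 + V
Z(r) = 29 + 2*r
T(-20) - Z(164) = (-43 - 20) - (29 + 2*164) = -63 - (29 + 328) = -63 - 1*357 = -63 - 357 = -420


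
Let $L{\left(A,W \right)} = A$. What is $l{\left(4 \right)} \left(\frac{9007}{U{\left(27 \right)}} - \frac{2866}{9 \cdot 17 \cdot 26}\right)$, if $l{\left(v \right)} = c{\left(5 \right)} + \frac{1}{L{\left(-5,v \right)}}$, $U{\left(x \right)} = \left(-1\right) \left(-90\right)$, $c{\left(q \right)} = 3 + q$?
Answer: $\frac{658739}{850} \approx 774.99$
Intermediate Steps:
$U{\left(x \right)} = 90$
$l{\left(v \right)} = \frac{39}{5}$ ($l{\left(v \right)} = \left(3 + 5\right) + \frac{1}{-5} = 8 - \frac{1}{5} = \frac{39}{5}$)
$l{\left(4 \right)} \left(\frac{9007}{U{\left(27 \right)}} - \frac{2866}{9 \cdot 17 \cdot 26}\right) = \frac{39 \left(\frac{9007}{90} - \frac{2866}{9 \cdot 17 \cdot 26}\right)}{5} = \frac{39 \left(9007 \cdot \frac{1}{90} - \frac{2866}{153 \cdot 26}\right)}{5} = \frac{39 \left(\frac{9007}{90} - \frac{2866}{3978}\right)}{5} = \frac{39 \left(\frac{9007}{90} - \frac{1433}{1989}\right)}{5} = \frac{39}{5} \cdot \frac{658739}{6630} = \frac{658739}{850}$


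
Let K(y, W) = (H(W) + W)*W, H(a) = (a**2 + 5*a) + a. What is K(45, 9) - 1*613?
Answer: 683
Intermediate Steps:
H(a) = a**2 + 6*a
K(y, W) = W*(W + W*(6 + W)) (K(y, W) = (W*(6 + W) + W)*W = (W + W*(6 + W))*W = W*(W + W*(6 + W)))
K(45, 9) - 1*613 = 9**2*(7 + 9) - 1*613 = 81*16 - 613 = 1296 - 613 = 683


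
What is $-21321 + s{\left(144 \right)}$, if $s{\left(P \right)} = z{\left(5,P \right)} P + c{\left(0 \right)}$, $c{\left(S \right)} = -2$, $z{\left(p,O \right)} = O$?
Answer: $-587$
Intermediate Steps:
$s{\left(P \right)} = -2 + P^{2}$ ($s{\left(P \right)} = P P - 2 = P^{2} - 2 = -2 + P^{2}$)
$-21321 + s{\left(144 \right)} = -21321 - \left(2 - 144^{2}\right) = -21321 + \left(-2 + 20736\right) = -21321 + 20734 = -587$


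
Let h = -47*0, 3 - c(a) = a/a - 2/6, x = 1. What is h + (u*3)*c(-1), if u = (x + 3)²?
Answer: 112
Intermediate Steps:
c(a) = 7/3 (c(a) = 3 - (a/a - 2/6) = 3 - (1 - 2*⅙) = 3 - (1 - ⅓) = 3 - 1*⅔ = 3 - ⅔ = 7/3)
h = 0
u = 16 (u = (1 + 3)² = 4² = 16)
h + (u*3)*c(-1) = 0 + (16*3)*(7/3) = 0 + 48*(7/3) = 0 + 112 = 112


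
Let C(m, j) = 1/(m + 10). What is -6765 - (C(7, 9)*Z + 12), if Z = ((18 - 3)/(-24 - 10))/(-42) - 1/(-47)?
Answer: -2577456459/380324 ≈ -6777.0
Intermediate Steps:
C(m, j) = 1/(10 + m)
Z = 711/22372 (Z = (15/(-34))*(-1/42) - 1*(-1/47) = (15*(-1/34))*(-1/42) + 1/47 = -15/34*(-1/42) + 1/47 = 5/476 + 1/47 = 711/22372 ≈ 0.031781)
-6765 - (C(7, 9)*Z + 12) = -6765 - ((711/22372)/(10 + 7) + 12) = -6765 - ((711/22372)/17 + 12) = -6765 - ((1/17)*(711/22372) + 12) = -6765 - (711/380324 + 12) = -6765 - 1*4564599/380324 = -6765 - 4564599/380324 = -2577456459/380324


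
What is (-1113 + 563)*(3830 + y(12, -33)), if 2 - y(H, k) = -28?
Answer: -2123000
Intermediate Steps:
y(H, k) = 30 (y(H, k) = 2 - 1*(-28) = 2 + 28 = 30)
(-1113 + 563)*(3830 + y(12, -33)) = (-1113 + 563)*(3830 + 30) = -550*3860 = -2123000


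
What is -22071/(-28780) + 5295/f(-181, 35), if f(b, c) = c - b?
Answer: 13096453/518040 ≈ 25.281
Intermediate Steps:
-22071/(-28780) + 5295/f(-181, 35) = -22071/(-28780) + 5295/(35 - 1*(-181)) = -22071*(-1/28780) + 5295/(35 + 181) = 22071/28780 + 5295/216 = 22071/28780 + 5295*(1/216) = 22071/28780 + 1765/72 = 13096453/518040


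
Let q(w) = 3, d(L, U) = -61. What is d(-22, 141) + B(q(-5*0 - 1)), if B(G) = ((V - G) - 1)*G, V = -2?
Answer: -79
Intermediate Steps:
B(G) = G*(-3 - G) (B(G) = ((-2 - G) - 1)*G = (-3 - G)*G = G*(-3 - G))
d(-22, 141) + B(q(-5*0 - 1)) = -61 - 1*3*(3 + 3) = -61 - 1*3*6 = -61 - 18 = -79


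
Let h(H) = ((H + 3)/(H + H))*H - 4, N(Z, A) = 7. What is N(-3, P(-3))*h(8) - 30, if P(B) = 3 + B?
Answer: -39/2 ≈ -19.500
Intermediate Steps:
h(H) = -5/2 + H/2 (h(H) = ((3 + H)/((2*H)))*H - 4 = ((3 + H)*(1/(2*H)))*H - 4 = ((3 + H)/(2*H))*H - 4 = (3/2 + H/2) - 4 = -5/2 + H/2)
N(-3, P(-3))*h(8) - 30 = 7*(-5/2 + (½)*8) - 30 = 7*(-5/2 + 4) - 30 = 7*(3/2) - 30 = 21/2 - 30 = -39/2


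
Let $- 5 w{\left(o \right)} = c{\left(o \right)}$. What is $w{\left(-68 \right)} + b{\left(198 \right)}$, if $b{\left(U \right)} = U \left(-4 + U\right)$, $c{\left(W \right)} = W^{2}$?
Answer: $\frac{187436}{5} \approx 37487.0$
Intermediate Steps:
$w{\left(o \right)} = - \frac{o^{2}}{5}$
$w{\left(-68 \right)} + b{\left(198 \right)} = - \frac{\left(-68\right)^{2}}{5} + 198 \left(-4 + 198\right) = \left(- \frac{1}{5}\right) 4624 + 198 \cdot 194 = - \frac{4624}{5} + 38412 = \frac{187436}{5}$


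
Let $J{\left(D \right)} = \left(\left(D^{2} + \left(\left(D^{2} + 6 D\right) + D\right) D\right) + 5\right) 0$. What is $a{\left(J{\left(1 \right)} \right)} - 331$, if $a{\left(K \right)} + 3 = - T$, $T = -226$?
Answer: $-108$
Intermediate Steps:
$J{\left(D \right)} = 0$ ($J{\left(D \right)} = \left(\left(D^{2} + \left(D^{2} + 7 D\right) D\right) + 5\right) 0 = \left(\left(D^{2} + D \left(D^{2} + 7 D\right)\right) + 5\right) 0 = \left(5 + D^{2} + D \left(D^{2} + 7 D\right)\right) 0 = 0$)
$a{\left(K \right)} = 223$ ($a{\left(K \right)} = -3 - -226 = -3 + 226 = 223$)
$a{\left(J{\left(1 \right)} \right)} - 331 = 223 - 331 = -108$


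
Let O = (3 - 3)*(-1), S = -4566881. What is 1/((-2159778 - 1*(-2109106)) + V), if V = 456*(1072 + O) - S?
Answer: 1/5005041 ≈ 1.9980e-7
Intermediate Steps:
O = 0 (O = 0*(-1) = 0)
V = 5055713 (V = 456*(1072 + 0) - 1*(-4566881) = 456*1072 + 4566881 = 488832 + 4566881 = 5055713)
1/((-2159778 - 1*(-2109106)) + V) = 1/((-2159778 - 1*(-2109106)) + 5055713) = 1/((-2159778 + 2109106) + 5055713) = 1/(-50672 + 5055713) = 1/5005041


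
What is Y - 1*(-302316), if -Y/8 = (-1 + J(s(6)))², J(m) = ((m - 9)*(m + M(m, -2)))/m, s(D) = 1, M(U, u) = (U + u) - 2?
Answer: 300516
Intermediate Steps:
M(U, u) = -2 + U + u
J(m) = (-9 + m)*(-4 + 2*m)/m (J(m) = ((m - 9)*(m + (-2 + m - 2)))/m = ((-9 + m)*(m + (-4 + m)))/m = ((-9 + m)*(-4 + 2*m))/m = (-9 + m)*(-4 + 2*m)/m)
Y = -1800 (Y = -8*(-1 + (-22 + 2*1 + 36/1))² = -8*(-1 + (-22 + 2 + 36*1))² = -8*(-1 + (-22 + 2 + 36))² = -8*(-1 + 16)² = -8*15² = -8*225 = -1800)
Y - 1*(-302316) = -1800 - 1*(-302316) = -1800 + 302316 = 300516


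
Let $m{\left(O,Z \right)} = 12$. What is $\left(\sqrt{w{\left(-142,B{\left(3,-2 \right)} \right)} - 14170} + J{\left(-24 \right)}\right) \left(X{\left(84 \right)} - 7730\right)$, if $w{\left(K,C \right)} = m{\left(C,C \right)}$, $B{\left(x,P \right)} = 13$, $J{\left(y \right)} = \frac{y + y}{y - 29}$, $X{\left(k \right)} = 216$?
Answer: $- \frac{360672}{53} - 7514 i \sqrt{14158} \approx -6805.1 - 8.9407 \cdot 10^{5} i$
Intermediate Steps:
$J{\left(y \right)} = \frac{2 y}{-29 + y}$
$w{\left(K,C \right)} = 12$
$\left(\sqrt{w{\left(-142,B{\left(3,-2 \right)} \right)} - 14170} + J{\left(-24 \right)}\right) \left(X{\left(84 \right)} - 7730\right) = \left(\sqrt{12 - 14170} + 2 \left(-24\right) \frac{1}{-29 - 24}\right) \left(216 - 7730\right) = \left(\sqrt{-14158} + 2 \left(-24\right) \frac{1}{-53}\right) \left(-7514\right) = \left(i \sqrt{14158} + 2 \left(-24\right) \left(- \frac{1}{53}\right)\right) \left(-7514\right) = \left(i \sqrt{14158} + \frac{48}{53}\right) \left(-7514\right) = \left(\frac{48}{53} + i \sqrt{14158}\right) \left(-7514\right) = - \frac{360672}{53} - 7514 i \sqrt{14158}$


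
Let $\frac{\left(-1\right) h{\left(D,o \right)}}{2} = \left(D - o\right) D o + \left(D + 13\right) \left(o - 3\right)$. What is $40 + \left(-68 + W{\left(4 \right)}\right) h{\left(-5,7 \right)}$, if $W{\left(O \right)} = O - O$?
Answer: $61512$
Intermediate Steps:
$W{\left(O \right)} = 0$
$h{\left(D,o \right)} = - 2 \left(-3 + o\right) \left(13 + D\right) - 2 D o \left(D - o\right)$ ($h{\left(D,o \right)} = - 2 \left(\left(D - o\right) D o + \left(D + 13\right) \left(o - 3\right)\right) = - 2 \left(D \left(D - o\right) o + \left(13 + D\right) \left(-3 + o\right)\right) = - 2 \left(D o \left(D - o\right) + \left(-3 + o\right) \left(13 + D\right)\right) = - 2 \left(\left(-3 + o\right) \left(13 + D\right) + D o \left(D - o\right)\right) = - 2 \left(-3 + o\right) \left(13 + D\right) - 2 D o \left(D - o\right)$)
$40 + \left(-68 + W{\left(4 \right)}\right) h{\left(-5,7 \right)} = 40 + \left(-68 + 0\right) \left(78 - 182 + 6 \left(-5\right) - \left(-10\right) 7 - 14 \left(-5\right)^{2} + 2 \left(-5\right) 7^{2}\right) = 40 - 68 \left(78 - 182 - 30 + 70 - 14 \cdot 25 + 2 \left(-5\right) 49\right) = 40 - 68 \left(78 - 182 - 30 + 70 - 350 - 490\right) = 40 - -61472 = 40 + 61472 = 61512$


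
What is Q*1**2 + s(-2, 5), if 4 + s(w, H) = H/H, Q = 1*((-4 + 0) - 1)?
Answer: -8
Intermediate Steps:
Q = -5 (Q = 1*(-4 - 1) = 1*(-5) = -5)
s(w, H) = -3 (s(w, H) = -4 + H/H = -4 + 1 = -3)
Q*1**2 + s(-2, 5) = -5*1**2 - 3 = -5*1 - 3 = -5 - 3 = -8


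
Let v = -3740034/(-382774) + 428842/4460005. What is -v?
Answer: -8422359953939/853586976935 ≈ -9.8670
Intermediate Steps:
v = 8422359953939/853586976935 (v = -3740034*(-1/382774) + 428842*(1/4460005) = 1870017/191387 + 428842/4460005 = 8422359953939/853586976935 ≈ 9.8670)
-v = -1*8422359953939/853586976935 = -8422359953939/853586976935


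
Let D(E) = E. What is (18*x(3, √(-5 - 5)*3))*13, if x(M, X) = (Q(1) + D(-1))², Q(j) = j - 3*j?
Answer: 2106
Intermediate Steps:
Q(j) = -2*j
x(M, X) = 9 (x(M, X) = (-2*1 - 1)² = (-2 - 1)² = (-3)² = 9)
(18*x(3, √(-5 - 5)*3))*13 = (18*9)*13 = 162*13 = 2106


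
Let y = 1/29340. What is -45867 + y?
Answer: -1345737779/29340 ≈ -45867.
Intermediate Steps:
y = 1/29340 ≈ 3.4083e-5
-45867 + y = -45867 + 1/29340 = -1345737779/29340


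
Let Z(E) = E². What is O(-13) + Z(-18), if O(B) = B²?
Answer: 493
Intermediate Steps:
O(-13) + Z(-18) = (-13)² + (-18)² = 169 + 324 = 493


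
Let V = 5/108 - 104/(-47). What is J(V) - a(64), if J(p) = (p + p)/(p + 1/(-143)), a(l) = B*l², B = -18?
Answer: 120526809802/1634705 ≈ 73730.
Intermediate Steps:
a(l) = -18*l²
V = 11467/5076 (V = 5*(1/108) - 104*(-1/47) = 5/108 + 104/47 = 11467/5076 ≈ 2.2591)
J(p) = 2*p/(-1/143 + p) (J(p) = (2*p)/(p - 1/143) = (2*p)/(-1/143 + p) = 2*p/(-1/143 + p))
J(V) - a(64) = 286*(11467/5076)/(-1 + 143*(11467/5076)) - (-18)*64² = 286*(11467/5076)/(-1 + 1639781/5076) - (-18)*4096 = 286*(11467/5076)/(1634705/5076) - 1*(-73728) = 286*(11467/5076)*(5076/1634705) + 73728 = 3279562/1634705 + 73728 = 120526809802/1634705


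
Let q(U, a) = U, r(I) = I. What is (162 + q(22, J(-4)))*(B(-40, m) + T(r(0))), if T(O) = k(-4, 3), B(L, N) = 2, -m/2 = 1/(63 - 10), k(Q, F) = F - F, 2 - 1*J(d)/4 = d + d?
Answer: 368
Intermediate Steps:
J(d) = 8 - 8*d (J(d) = 8 - 4*(d + d) = 8 - 8*d)
k(Q, F) = 0
m = -2/53 (m = -2/(63 - 10) = -2/53 ≈ -0.037736)
T(O) = 0
(162 + q(22, J(-4)))*(B(-40, m) + T(r(0))) = (162 + 22)*(2 + 0) = 184*2 = 368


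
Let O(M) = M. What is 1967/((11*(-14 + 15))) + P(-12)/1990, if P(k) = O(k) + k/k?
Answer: 3914209/21890 ≈ 178.81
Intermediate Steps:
P(k) = 1 + k (P(k) = k + k/k = k + 1 = 1 + k)
1967/((11*(-14 + 15))) + P(-12)/1990 = 1967/((11*(-14 + 15))) + (1 - 12)/1990 = 1967/((11*1)) - 11*1/1990 = 1967/11 - 11/1990 = 3914209/21890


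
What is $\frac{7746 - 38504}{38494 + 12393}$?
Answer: $- \frac{30758}{50887} \approx -0.60444$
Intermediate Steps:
$\frac{7746 - 38504}{38494 + 12393} = - \frac{30758}{50887}$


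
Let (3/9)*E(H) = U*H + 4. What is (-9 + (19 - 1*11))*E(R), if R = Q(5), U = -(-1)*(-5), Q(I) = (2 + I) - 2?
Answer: 63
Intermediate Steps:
Q(I) = I
U = -5 (U = -1*5 = -5)
R = 5
E(H) = 12 - 15*H (E(H) = 3*(-5*H + 4) = 3*(4 - 5*H) = 12 - 15*H)
(-9 + (19 - 1*11))*E(R) = (-9 + (19 - 1*11))*(12 - 15*5) = (-9 + (19 - 11))*(12 - 75) = (-9 + 8)*(-63) = -1*(-63) = 63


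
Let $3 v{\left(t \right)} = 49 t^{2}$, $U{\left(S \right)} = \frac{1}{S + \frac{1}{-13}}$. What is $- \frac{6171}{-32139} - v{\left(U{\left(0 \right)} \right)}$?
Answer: $- \frac{29569394}{10713} \approx -2760.1$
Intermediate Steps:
$U{\left(S \right)} = \frac{1}{- \frac{1}{13} + S}$ ($U{\left(S \right)} = \frac{1}{S - \frac{1}{13}} = \frac{1}{- \frac{1}{13} + S}$)
$v{\left(t \right)} = \frac{49 t^{2}}{3}$
$- \frac{6171}{-32139} - v{\left(U{\left(0 \right)} \right)} = - \frac{6171}{-32139} - \frac{49 \left(\frac{13}{-1 + 13 \cdot 0}\right)^{2}}{3} = \left(-6171\right) \left(- \frac{1}{32139}\right) - \frac{49 \left(\frac{13}{-1 + 0}\right)^{2}}{3} = \frac{2057}{10713} - \frac{49 \left(\frac{13}{-1}\right)^{2}}{3} = \frac{2057}{10713} - \frac{49 \left(13 \left(-1\right)\right)^{2}}{3} = \frac{2057}{10713} - \frac{49 \left(-13\right)^{2}}{3} = \frac{2057}{10713} - \frac{49}{3} \cdot 169 = \frac{2057}{10713} - \frac{8281}{3} = - \frac{29569394}{10713}$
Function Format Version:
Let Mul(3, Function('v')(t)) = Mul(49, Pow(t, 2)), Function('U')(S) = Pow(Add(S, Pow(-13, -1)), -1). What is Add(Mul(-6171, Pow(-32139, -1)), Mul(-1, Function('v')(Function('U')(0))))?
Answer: Rational(-29569394, 10713) ≈ -2760.1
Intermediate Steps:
Function('U')(S) = Pow(Add(Rational(-1, 13), S), -1) (Function('U')(S) = Pow(Add(S, Rational(-1, 13)), -1) = Pow(Add(Rational(-1, 13), S), -1))
Function('v')(t) = Mul(Rational(49, 3), Pow(t, 2)) (Function('v')(t) = Mul(Rational(1, 3), Mul(49, Pow(t, 2))) = Mul(Rational(49, 3), Pow(t, 2)))
Add(Mul(-6171, Pow(-32139, -1)), Mul(-1, Function('v')(Function('U')(0)))) = Add(Mul(-6171, Pow(-32139, -1)), Mul(-1, Mul(Rational(49, 3), Pow(Mul(13, Pow(Add(-1, Mul(13, 0)), -1)), 2)))) = Add(Mul(-6171, Rational(-1, 32139)), Mul(-1, Mul(Rational(49, 3), Pow(Mul(13, Pow(Add(-1, 0), -1)), 2)))) = Add(Rational(2057, 10713), Mul(-1, Mul(Rational(49, 3), Pow(Mul(13, Pow(-1, -1)), 2)))) = Add(Rational(2057, 10713), Mul(-1, Mul(Rational(49, 3), Pow(Mul(13, -1), 2)))) = Add(Rational(2057, 10713), Mul(-1, Mul(Rational(49, 3), Pow(-13, 2)))) = Add(Rational(2057, 10713), Mul(-1, Mul(Rational(49, 3), 169))) = Add(Rational(2057, 10713), Mul(-1, Rational(8281, 3))) = Add(Rational(2057, 10713), Rational(-8281, 3)) = Rational(-29569394, 10713)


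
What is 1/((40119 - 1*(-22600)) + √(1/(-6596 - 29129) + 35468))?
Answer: 2240636275/140529199437426 - 5*√1810677753271/140529199437426 ≈ 1.5896e-5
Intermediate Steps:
1/((40119 - 1*(-22600)) + √(1/(-6596 - 29129) + 35468)) = 1/((40119 + 22600) + √(1/(-35725) + 35468)) = 1/(62719 + √(-1/35725 + 35468)) = 1/(62719 + √(1267094299/35725)) = 1/(62719 + √1810677753271/7145)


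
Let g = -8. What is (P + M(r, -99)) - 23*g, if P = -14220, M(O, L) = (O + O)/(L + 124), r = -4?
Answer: -350908/25 ≈ -14036.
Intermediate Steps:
M(O, L) = 2*O/(124 + L) (M(O, L) = (2*O)/(124 + L) = 2*O/(124 + L))
(P + M(r, -99)) - 23*g = (-14220 + 2*(-4)/(124 - 99)) - 23*(-8) = (-14220 + 2*(-4)/25) + 184 = (-14220 + 2*(-4)*(1/25)) + 184 = (-14220 - 8/25) + 184 = -355508/25 + 184 = -350908/25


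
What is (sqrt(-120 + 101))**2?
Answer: -19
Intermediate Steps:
(sqrt(-120 + 101))**2 = (sqrt(-19))**2 = (I*sqrt(19))**2 = -19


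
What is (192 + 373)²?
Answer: 319225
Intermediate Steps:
(192 + 373)² = 565² = 319225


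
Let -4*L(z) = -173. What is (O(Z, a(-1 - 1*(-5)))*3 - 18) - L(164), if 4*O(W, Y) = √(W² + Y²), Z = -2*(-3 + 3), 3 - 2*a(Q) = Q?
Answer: -487/8 ≈ -60.875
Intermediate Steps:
L(z) = 173/4 (L(z) = -¼*(-173) = 173/4)
a(Q) = 3/2 - Q/2
Z = 0 (Z = -2*0 = 0)
O(W, Y) = √(W² + Y²)/4
(O(Z, a(-1 - 1*(-5)))*3 - 18) - L(164) = ((√(0² + (3/2 - (-1 - 1*(-5))/2)²)/4)*3 - 18) - 1*173/4 = ((√(0 + (3/2 - (-1 + 5)/2)²)/4)*3 - 18) - 173/4 = ((√(0 + (3/2 - ½*4)²)/4)*3 - 18) - 173/4 = ((√(0 + (3/2 - 2)²)/4)*3 - 18) - 173/4 = ((√(0 + (-½)²)/4)*3 - 18) - 173/4 = ((√(0 + ¼)/4)*3 - 18) - 173/4 = ((√(¼)/4)*3 - 18) - 173/4 = (((¼)*(½))*3 - 18) - 173/4 = ((⅛)*3 - 18) - 173/4 = (3/8 - 18) - 173/4 = -141/8 - 173/4 = -487/8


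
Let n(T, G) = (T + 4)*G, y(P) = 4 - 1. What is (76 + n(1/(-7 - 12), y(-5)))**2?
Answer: 2785561/361 ≈ 7716.2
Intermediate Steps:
y(P) = 3
n(T, G) = G*(4 + T) (n(T, G) = (4 + T)*G = G*(4 + T))
(76 + n(1/(-7 - 12), y(-5)))**2 = (76 + 3*(4 + 1/(-7 - 12)))**2 = (76 + 3*(4 + 1/(-19)))**2 = (76 + 3*(4 - 1/19))**2 = (76 + 3*(75/19))**2 = (76 + 225/19)**2 = (1669/19)**2 = 2785561/361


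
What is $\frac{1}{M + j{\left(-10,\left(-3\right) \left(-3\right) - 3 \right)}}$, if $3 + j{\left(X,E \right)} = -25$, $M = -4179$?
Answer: $- \frac{1}{4207} \approx -0.0002377$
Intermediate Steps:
$j{\left(X,E \right)} = -28$ ($j{\left(X,E \right)} = -3 - 25 = -28$)
$\frac{1}{M + j{\left(-10,\left(-3\right) \left(-3\right) - 3 \right)}} = \frac{1}{-4179 - 28} = \frac{1}{-4207} = - \frac{1}{4207}$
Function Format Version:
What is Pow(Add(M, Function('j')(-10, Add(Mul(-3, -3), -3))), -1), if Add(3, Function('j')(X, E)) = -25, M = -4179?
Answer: Rational(-1, 4207) ≈ -0.00023770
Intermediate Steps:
Function('j')(X, E) = -28 (Function('j')(X, E) = Add(-3, -25) = -28)
Pow(Add(M, Function('j')(-10, Add(Mul(-3, -3), -3))), -1) = Pow(Add(-4179, -28), -1) = Pow(-4207, -1) = Rational(-1, 4207)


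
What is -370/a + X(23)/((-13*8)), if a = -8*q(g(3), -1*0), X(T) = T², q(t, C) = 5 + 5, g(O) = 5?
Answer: -6/13 ≈ -0.46154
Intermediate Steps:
q(t, C) = 10
a = -80 (a = -8*10 = -80)
-370/a + X(23)/((-13*8)) = -370/(-80) + 23²/((-13*8)) = -370*(-1/80) + 529/(-104) = 37/8 + 529*(-1/104) = 37/8 - 529/104 = -6/13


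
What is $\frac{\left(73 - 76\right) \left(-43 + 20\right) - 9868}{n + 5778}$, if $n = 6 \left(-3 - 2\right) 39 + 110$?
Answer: $- \frac{9799}{4718} \approx -2.0769$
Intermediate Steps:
$n = -1060$ ($n = 6 \left(-5\right) 39 + 110 = \left(-30\right) 39 + 110 = -1170 + 110 = -1060$)
$\frac{\left(73 - 76\right) \left(-43 + 20\right) - 9868}{n + 5778} = \frac{\left(73 - 76\right) \left(-43 + 20\right) - 9868}{-1060 + 5778} = \frac{\left(-3\right) \left(-23\right) - 9868}{4718} = \left(69 - 9868\right) \frac{1}{4718} = \left(-9799\right) \frac{1}{4718} = - \frac{9799}{4718}$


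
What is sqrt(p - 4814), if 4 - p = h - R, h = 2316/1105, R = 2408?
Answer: I*sqrt(2935461230)/1105 ≈ 49.032*I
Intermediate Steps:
h = 2316/1105 (h = 2316*(1/1105) = 2316/1105 ≈ 2.0959)
p = 2662944/1105 (p = 4 - (2316/1105 - 1*2408) = 4 - (2316/1105 - 2408) = 4 - 1*(-2658524/1105) = 4 + 2658524/1105 = 2662944/1105 ≈ 2409.9)
sqrt(p - 4814) = sqrt(2662944/1105 - 4814) = sqrt(-2656526/1105) = I*sqrt(2935461230)/1105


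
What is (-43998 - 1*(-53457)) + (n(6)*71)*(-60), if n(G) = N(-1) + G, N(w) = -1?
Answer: -11841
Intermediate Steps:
n(G) = -1 + G
(-43998 - 1*(-53457)) + (n(6)*71)*(-60) = (-43998 - 1*(-53457)) + ((-1 + 6)*71)*(-60) = (-43998 + 53457) + (5*71)*(-60) = 9459 + 355*(-60) = 9459 - 21300 = -11841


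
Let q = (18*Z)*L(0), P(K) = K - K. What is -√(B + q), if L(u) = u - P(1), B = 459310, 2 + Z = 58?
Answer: -√459310 ≈ -677.72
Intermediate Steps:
Z = 56 (Z = -2 + 58 = 56)
P(K) = 0
L(u) = u (L(u) = u - 1*0 = u + 0 = u)
q = 0 (q = (18*56)*0 = 1008*0 = 0)
-√(B + q) = -√(459310 + 0) = -√459310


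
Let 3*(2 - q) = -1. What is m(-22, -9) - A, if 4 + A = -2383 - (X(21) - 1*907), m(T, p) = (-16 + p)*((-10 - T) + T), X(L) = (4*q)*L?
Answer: 1926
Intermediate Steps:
q = 7/3 (q = 2 - 1/3*(-1) = 2 + 1/3 = 7/3 ≈ 2.3333)
X(L) = 28*L/3 (X(L) = (4*(7/3))*L = 28*L/3)
m(T, p) = 160 - 10*p (m(T, p) = (-16 + p)*(-10) = 160 - 10*p)
A = -1676 (A = -4 + (-2383 - ((28/3)*21 - 1*907)) = -4 + (-2383 - (196 - 907)) = -4 + (-2383 - 1*(-711)) = -4 + (-2383 + 711) = -4 - 1672 = -1676)
m(-22, -9) - A = (160 - 10*(-9)) - 1*(-1676) = (160 + 90) + 1676 = 250 + 1676 = 1926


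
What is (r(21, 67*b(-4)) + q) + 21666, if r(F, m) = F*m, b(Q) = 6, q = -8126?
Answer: 21982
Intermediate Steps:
(r(21, 67*b(-4)) + q) + 21666 = (21*(67*6) - 8126) + 21666 = (21*402 - 8126) + 21666 = (8442 - 8126) + 21666 = 316 + 21666 = 21982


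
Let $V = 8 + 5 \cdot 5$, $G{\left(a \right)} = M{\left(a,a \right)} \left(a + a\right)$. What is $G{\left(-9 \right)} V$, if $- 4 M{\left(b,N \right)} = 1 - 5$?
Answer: $-594$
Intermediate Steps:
$M{\left(b,N \right)} = 1$ ($M{\left(b,N \right)} = - \frac{1 - 5}{4} = \left(- \frac{1}{4}\right) \left(-4\right) = 1$)
$G{\left(a \right)} = 2 a$ ($G{\left(a \right)} = 1 \left(a + a\right) = 1 \cdot 2 a = 2 a$)
$V = 33$ ($V = 8 + 25 = 33$)
$G{\left(-9 \right)} V = 2 \left(-9\right) 33 = \left(-18\right) 33 = -594$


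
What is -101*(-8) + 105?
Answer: 913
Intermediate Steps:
-101*(-8) + 105 = 808 + 105 = 913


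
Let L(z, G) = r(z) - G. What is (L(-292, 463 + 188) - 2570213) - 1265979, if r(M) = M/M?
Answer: -3836842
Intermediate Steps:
r(M) = 1
L(z, G) = 1 - G
(L(-292, 463 + 188) - 2570213) - 1265979 = ((1 - (463 + 188)) - 2570213) - 1265979 = ((1 - 1*651) - 2570213) - 1265979 = ((1 - 651) - 2570213) - 1265979 = (-650 - 2570213) - 1265979 = -2570863 - 1265979 = -3836842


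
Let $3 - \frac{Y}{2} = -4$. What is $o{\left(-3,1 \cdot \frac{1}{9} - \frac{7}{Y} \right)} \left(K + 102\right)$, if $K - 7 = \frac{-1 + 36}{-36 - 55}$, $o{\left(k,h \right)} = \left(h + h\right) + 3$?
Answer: $\frac{28240}{117} \approx 241.37$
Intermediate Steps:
$Y = 14$ ($Y = 6 - -8 = 6 + 8 = 14$)
$o{\left(k,h \right)} = 3 + 2 h$ ($o{\left(k,h \right)} = 2 h + 3 = 3 + 2 h$)
$K = \frac{86}{13}$ ($K = 7 + \frac{-1 + 36}{-36 - 55} = 7 + \frac{35}{-91} = 7 + 35 \left(- \frac{1}{91}\right) = 7 - \frac{5}{13} = \frac{86}{13} \approx 6.6154$)
$o{\left(-3,1 \cdot \frac{1}{9} - \frac{7}{Y} \right)} \left(K + 102\right) = \left(3 + 2 \left(1 \cdot \frac{1}{9} - \frac{7}{14}\right)\right) \left(\frac{86}{13} + 102\right) = \left(3 + 2 \left(1 \cdot \frac{1}{9} - \frac{1}{2}\right)\right) \frac{1412}{13} = \left(3 + 2 \left(\frac{1}{9} - \frac{1}{2}\right)\right) \frac{1412}{13} = \left(3 + 2 \left(- \frac{7}{18}\right)\right) \frac{1412}{13} = \left(3 - \frac{7}{9}\right) \frac{1412}{13} = \frac{20}{9} \cdot \frac{1412}{13} = \frac{28240}{117}$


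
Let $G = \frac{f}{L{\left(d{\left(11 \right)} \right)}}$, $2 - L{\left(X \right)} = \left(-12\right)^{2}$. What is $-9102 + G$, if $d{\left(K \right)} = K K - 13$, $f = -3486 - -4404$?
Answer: $- \frac{646701}{71} \approx -9108.5$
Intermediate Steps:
$f = 918$ ($f = -3486 + 4404 = 918$)
$d{\left(K \right)} = -13 + K^{2}$ ($d{\left(K \right)} = K^{2} - 13 = -13 + K^{2}$)
$L{\left(X \right)} = -142$ ($L{\left(X \right)} = 2 - \left(-12\right)^{2} = 2 - 144 = -142$)
$G = - \frac{459}{71}$ ($G = \frac{918}{-142} = 918 \left(- \frac{1}{142}\right) = - \frac{459}{71} \approx -6.4648$)
$-9102 + G = -9102 - \frac{459}{71} = - \frac{646701}{71}$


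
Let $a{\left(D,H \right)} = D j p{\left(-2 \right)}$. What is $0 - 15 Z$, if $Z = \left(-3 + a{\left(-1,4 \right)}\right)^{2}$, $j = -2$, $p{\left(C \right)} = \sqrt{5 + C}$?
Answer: $-315 + 180 \sqrt{3} \approx -3.2309$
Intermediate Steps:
$a{\left(D,H \right)} = - 2 D \sqrt{3}$ ($a{\left(D,H \right)} = D \left(-2\right) \sqrt{5 - 2} = - 2 D \sqrt{3}$)
$Z = \left(-3 + 2 \sqrt{3}\right)^{2}$ ($Z = \left(-3 - - 2 \sqrt{3}\right)^{2} = \left(-3 + 2 \sqrt{3}\right)^{2} \approx 0.21539$)
$0 - 15 Z = 0 - 15 \left(21 - 12 \sqrt{3}\right) = 0 - \left(315 - 180 \sqrt{3}\right) = -315 + 180 \sqrt{3}$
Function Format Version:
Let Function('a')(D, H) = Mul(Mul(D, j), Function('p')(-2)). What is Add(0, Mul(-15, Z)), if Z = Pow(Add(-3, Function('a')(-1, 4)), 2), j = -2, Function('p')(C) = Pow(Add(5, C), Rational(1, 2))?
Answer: Add(-315, Mul(180, Pow(3, Rational(1, 2)))) ≈ -3.2309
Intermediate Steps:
Function('a')(D, H) = Mul(-2, D, Pow(3, Rational(1, 2))) (Function('a')(D, H) = Mul(Mul(D, -2), Pow(Add(5, -2), Rational(1, 2))) = Mul(Mul(-2, D), Pow(3, Rational(1, 2))) = Mul(-2, D, Pow(3, Rational(1, 2))))
Z = Pow(Add(-3, Mul(2, Pow(3, Rational(1, 2)))), 2) (Z = Pow(Add(-3, Mul(-2, -1, Pow(3, Rational(1, 2)))), 2) = Pow(Add(-3, Mul(2, Pow(3, Rational(1, 2)))), 2) ≈ 0.21539)
Add(0, Mul(-15, Z)) = Add(0, Mul(-15, Add(21, Mul(-12, Pow(3, Rational(1, 2)))))) = Add(0, Add(-315, Mul(180, Pow(3, Rational(1, 2))))) = Add(-315, Mul(180, Pow(3, Rational(1, 2))))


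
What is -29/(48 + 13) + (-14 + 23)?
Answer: 520/61 ≈ 8.5246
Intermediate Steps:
-29/(48 + 13) + (-14 + 23) = -29/61 + 9 = 520/61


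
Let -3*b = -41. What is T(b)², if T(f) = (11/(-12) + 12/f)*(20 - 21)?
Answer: 361/242064 ≈ 0.0014913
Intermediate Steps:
b = 41/3 (b = -⅓*(-41) = 41/3 ≈ 13.667)
T(f) = 11/12 - 12/f (T(f) = (11*(-1/12) + 12/f)*(-1) = (-11/12 + 12/f)*(-1) = 11/12 - 12/f)
T(b)² = (11/12 - 12/41/3)² = (11/12 - 12*3/41)² = (11/12 - 36/41)² = (19/492)² = 361/242064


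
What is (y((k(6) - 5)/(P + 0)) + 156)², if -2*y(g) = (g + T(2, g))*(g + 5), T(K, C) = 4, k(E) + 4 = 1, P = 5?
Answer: 14424804/625 ≈ 23080.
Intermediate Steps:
k(E) = -3 (k(E) = -4 + 1 = -3)
y(g) = -(4 + g)*(5 + g)/2 (y(g) = -(g + 4)*(g + 5)/2 = -(4 + g)*(5 + g)/2)
(y((k(6) - 5)/(P + 0)) + 156)² = ((-10 - 9*(-3 - 5)/(2*(5 + 0)) - (-3 - 5)²/(5 + 0)²/2) + 156)² = ((-10 - (-36)/5 - (-8/5)²/2) + 156)² = ((-10 - (-36)/5 - (-8*⅕)²/2) + 156)² = ((-10 - 9/2*(-8/5) - (-8/5)²/2) + 156)² = ((-10 + 36/5 - ½*64/25) + 156)² = ((-10 + 36/5 - 32/25) + 156)² = (-102/25 + 156)² = (3798/25)² = 14424804/625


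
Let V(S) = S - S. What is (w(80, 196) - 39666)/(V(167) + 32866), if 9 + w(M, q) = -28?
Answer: -39703/32866 ≈ -1.2080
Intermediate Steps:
w(M, q) = -37 (w(M, q) = -9 - 28 = -37)
V(S) = 0
(w(80, 196) - 39666)/(V(167) + 32866) = (-37 - 39666)/(0 + 32866) = -39703/32866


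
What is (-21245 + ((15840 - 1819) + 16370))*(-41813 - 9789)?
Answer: -471951892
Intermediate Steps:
(-21245 + ((15840 - 1819) + 16370))*(-41813 - 9789) = (-21245 + (14021 + 16370))*(-51602) = (-21245 + 30391)*(-51602) = 9146*(-51602) = -471951892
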